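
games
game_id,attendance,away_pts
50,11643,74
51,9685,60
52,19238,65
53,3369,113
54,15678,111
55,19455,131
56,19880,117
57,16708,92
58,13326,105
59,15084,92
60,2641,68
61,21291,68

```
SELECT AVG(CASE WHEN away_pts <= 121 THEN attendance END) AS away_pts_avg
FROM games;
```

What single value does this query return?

game_id=50: ✓ → 11643
game_id=51: ✓ → 9685
game_id=52: ✓ → 19238
game_id=53: ✓ → 3369
game_id=54: ✓ → 15678
game_id=55: ✗
game_id=56: ✓ → 19880
game_id=57: ✓ → 16708
game_id=58: ✓ → 13326
game_id=59: ✓ → 15084
game_id=60: ✓ → 2641
game_id=61: ✓ → 21291
away_pts_avg = (11643 + 9685 + 19238 + 3369 + 15678 + 19880 + 16708 + 13326 + 15084 + 2641 + 21291) / 11 = 13503.9090909091

13503.9090909091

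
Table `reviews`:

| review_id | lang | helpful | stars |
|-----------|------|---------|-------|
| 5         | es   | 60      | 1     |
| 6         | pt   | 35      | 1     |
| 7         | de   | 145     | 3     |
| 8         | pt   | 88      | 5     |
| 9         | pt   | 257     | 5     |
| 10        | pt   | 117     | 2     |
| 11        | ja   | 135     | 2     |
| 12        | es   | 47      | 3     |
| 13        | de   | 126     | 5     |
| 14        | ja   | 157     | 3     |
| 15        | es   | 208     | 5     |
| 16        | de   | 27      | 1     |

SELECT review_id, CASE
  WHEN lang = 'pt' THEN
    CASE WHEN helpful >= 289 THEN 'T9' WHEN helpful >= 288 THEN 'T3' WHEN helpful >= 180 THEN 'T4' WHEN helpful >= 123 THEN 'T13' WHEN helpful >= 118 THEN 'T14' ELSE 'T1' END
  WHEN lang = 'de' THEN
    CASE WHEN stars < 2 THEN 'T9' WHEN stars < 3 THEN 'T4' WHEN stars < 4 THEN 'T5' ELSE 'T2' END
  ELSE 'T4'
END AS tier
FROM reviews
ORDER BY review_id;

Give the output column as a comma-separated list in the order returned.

review_id=5: lang='es' → outer ELSE → T4
review_id=6: lang='pt' → inner[ELSE] → T1
review_id=7: lang='de' → inner[stars < 4] → T5
review_id=8: lang='pt' → inner[ELSE] → T1
review_id=9: lang='pt' → inner[helpful >= 180] → T4
review_id=10: lang='pt' → inner[ELSE] → T1
review_id=11: lang='ja' → outer ELSE → T4
review_id=12: lang='es' → outer ELSE → T4
review_id=13: lang='de' → inner[ELSE] → T2
review_id=14: lang='ja' → outer ELSE → T4
review_id=15: lang='es' → outer ELSE → T4
review_id=16: lang='de' → inner[stars < 2] → T9

T4, T1, T5, T1, T4, T1, T4, T4, T2, T4, T4, T9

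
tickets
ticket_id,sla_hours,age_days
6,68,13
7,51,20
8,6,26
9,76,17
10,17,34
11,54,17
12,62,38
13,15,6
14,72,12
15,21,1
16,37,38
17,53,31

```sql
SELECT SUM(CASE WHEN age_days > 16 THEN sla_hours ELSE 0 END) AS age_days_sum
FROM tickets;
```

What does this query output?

ticket_id=6: ✗
ticket_id=7: ✓ → 51
ticket_id=8: ✓ → 6
ticket_id=9: ✓ → 76
ticket_id=10: ✓ → 17
ticket_id=11: ✓ → 54
ticket_id=12: ✓ → 62
ticket_id=13: ✗
ticket_id=14: ✗
ticket_id=15: ✗
ticket_id=16: ✓ → 37
ticket_id=17: ✓ → 53
age_days_sum = 51 + 6 + 76 + 17 + 54 + 62 + 37 + 53 = 356

356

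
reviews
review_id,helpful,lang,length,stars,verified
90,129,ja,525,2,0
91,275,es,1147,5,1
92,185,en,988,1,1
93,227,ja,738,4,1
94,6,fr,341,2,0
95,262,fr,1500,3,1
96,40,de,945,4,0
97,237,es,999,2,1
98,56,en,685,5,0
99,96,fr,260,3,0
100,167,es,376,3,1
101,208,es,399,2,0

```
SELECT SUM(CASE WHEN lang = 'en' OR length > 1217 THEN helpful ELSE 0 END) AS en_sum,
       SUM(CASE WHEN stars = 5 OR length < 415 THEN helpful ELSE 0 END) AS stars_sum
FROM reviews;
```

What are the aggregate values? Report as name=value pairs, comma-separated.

en_sum=503, stars_sum=808

[en_sum: lang = 'en' OR length > 1217]
review_id=90: ✗
review_id=91: ✗
review_id=92: ✓ → 185
review_id=93: ✗
review_id=94: ✗
review_id=95: ✓ → 262
review_id=96: ✗
review_id=97: ✗
review_id=98: ✓ → 56
review_id=99: ✗
review_id=100: ✗
review_id=101: ✗
en_sum = 185 + 262 + 56 = 503
—
[stars_sum: stars = 5 OR length < 415]
review_id=90: ✗
review_id=91: ✓ → 275
review_id=92: ✗
review_id=93: ✗
review_id=94: ✓ → 6
review_id=95: ✗
review_id=96: ✗
review_id=97: ✗
review_id=98: ✓ → 56
review_id=99: ✓ → 96
review_id=100: ✓ → 167
review_id=101: ✓ → 208
stars_sum = 275 + 6 + 56 + 96 + 167 + 208 = 808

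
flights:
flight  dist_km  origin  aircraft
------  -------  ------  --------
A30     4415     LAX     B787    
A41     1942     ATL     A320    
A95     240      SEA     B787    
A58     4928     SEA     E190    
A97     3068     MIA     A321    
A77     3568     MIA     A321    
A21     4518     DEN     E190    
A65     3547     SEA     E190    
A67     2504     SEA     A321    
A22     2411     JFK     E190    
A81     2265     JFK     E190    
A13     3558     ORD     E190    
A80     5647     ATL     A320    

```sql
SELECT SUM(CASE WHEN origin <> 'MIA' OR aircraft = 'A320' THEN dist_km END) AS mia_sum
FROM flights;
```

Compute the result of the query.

35975

flight=A30: ✓ → 4415
flight=A41: ✓ → 1942
flight=A95: ✓ → 240
flight=A58: ✓ → 4928
flight=A97: ✗
flight=A77: ✗
flight=A21: ✓ → 4518
flight=A65: ✓ → 3547
flight=A67: ✓ → 2504
flight=A22: ✓ → 2411
flight=A81: ✓ → 2265
flight=A13: ✓ → 3558
flight=A80: ✓ → 5647
mia_sum = 4415 + 1942 + 240 + 4928 + 4518 + 3547 + 2504 + 2411 + 2265 + 3558 + 5647 = 35975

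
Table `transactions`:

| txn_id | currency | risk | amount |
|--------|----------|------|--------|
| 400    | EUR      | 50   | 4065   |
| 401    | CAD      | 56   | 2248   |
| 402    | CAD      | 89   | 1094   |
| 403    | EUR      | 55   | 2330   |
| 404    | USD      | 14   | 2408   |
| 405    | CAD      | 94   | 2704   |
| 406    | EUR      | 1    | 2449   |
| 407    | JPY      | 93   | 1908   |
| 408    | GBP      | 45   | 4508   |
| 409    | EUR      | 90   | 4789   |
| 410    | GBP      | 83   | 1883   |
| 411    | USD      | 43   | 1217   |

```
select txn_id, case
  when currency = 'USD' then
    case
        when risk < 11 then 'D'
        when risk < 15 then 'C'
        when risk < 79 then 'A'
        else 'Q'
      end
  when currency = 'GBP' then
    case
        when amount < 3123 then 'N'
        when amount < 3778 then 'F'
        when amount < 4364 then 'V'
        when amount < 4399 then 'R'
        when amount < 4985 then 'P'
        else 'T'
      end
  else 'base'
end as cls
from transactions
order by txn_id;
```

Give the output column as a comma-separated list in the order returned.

txn_id=400: currency='EUR' → outer ELSE → base
txn_id=401: currency='CAD' → outer ELSE → base
txn_id=402: currency='CAD' → outer ELSE → base
txn_id=403: currency='EUR' → outer ELSE → base
txn_id=404: currency='USD' → inner[risk < 15] → C
txn_id=405: currency='CAD' → outer ELSE → base
txn_id=406: currency='EUR' → outer ELSE → base
txn_id=407: currency='JPY' → outer ELSE → base
txn_id=408: currency='GBP' → inner[amount < 4985] → P
txn_id=409: currency='EUR' → outer ELSE → base
txn_id=410: currency='GBP' → inner[amount < 3123] → N
txn_id=411: currency='USD' → inner[risk < 79] → A

base, base, base, base, C, base, base, base, P, base, N, A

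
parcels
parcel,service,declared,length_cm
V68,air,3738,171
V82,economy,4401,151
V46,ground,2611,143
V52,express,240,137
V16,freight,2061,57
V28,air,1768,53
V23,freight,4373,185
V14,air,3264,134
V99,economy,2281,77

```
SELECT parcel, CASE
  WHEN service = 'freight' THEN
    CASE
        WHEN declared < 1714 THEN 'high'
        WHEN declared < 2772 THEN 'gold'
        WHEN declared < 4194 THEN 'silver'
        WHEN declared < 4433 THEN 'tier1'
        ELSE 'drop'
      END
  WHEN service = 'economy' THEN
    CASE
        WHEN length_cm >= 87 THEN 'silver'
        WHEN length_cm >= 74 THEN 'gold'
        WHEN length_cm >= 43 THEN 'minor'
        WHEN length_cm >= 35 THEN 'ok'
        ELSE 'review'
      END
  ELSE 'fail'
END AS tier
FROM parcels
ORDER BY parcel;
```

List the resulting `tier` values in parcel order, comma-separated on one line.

fail, gold, tier1, fail, fail, fail, fail, silver, gold

parcel=V14: service='air' → outer ELSE → fail
parcel=V16: service='freight' → inner[declared < 2772] → gold
parcel=V23: service='freight' → inner[declared < 4433] → tier1
parcel=V28: service='air' → outer ELSE → fail
parcel=V46: service='ground' → outer ELSE → fail
parcel=V52: service='express' → outer ELSE → fail
parcel=V68: service='air' → outer ELSE → fail
parcel=V82: service='economy' → inner[length_cm >= 87] → silver
parcel=V99: service='economy' → inner[length_cm >= 74] → gold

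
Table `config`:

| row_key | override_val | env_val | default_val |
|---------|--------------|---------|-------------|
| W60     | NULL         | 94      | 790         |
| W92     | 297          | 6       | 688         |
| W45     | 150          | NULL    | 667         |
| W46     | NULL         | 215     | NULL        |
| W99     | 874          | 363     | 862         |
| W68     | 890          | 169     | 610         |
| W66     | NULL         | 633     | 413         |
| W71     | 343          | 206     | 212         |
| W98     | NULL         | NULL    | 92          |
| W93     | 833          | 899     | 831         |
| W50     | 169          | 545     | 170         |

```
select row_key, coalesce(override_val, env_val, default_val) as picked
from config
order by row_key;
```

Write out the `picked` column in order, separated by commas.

150, 215, 169, 94, 633, 890, 343, 297, 833, 92, 874

row_key=W45: override_val=150 → 150
row_key=W46: override_val=NULL, env_val=215 → 215
row_key=W50: override_val=169 → 169
row_key=W60: override_val=NULL, env_val=94 → 94
row_key=W66: override_val=NULL, env_val=633 → 633
row_key=W68: override_val=890 → 890
row_key=W71: override_val=343 → 343
row_key=W92: override_val=297 → 297
row_key=W93: override_val=833 → 833
row_key=W98: override_val=NULL, env_val=NULL, default_val=92 → 92
row_key=W99: override_val=874 → 874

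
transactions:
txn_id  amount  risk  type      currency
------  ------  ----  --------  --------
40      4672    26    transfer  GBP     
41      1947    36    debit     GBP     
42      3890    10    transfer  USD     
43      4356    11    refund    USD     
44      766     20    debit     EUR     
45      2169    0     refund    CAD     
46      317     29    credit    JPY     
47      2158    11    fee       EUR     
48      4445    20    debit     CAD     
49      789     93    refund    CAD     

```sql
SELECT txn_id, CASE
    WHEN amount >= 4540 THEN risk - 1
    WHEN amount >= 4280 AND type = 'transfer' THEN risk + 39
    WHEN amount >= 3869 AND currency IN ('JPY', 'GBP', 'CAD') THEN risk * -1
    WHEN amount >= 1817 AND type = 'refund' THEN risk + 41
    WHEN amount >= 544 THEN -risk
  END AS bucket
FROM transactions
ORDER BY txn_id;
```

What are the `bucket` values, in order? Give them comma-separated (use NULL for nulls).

25, -36, -10, 52, -20, 41, NULL, -11, -20, -93

txn_id=40: amount >= 4540 → 25
txn_id=41: amount >= 544 → -36
txn_id=42: amount >= 544 → -10
txn_id=43: amount >= 1817 AND type = 'refund' → 52
txn_id=44: amount >= 544 → -20
txn_id=45: amount >= 1817 AND type = 'refund' → 41
txn_id=46: (no match → NULL) → NULL
txn_id=47: amount >= 544 → -11
txn_id=48: amount >= 3869 AND currency IN ('JPY', 'GBP', 'CAD') → -20
txn_id=49: amount >= 544 → -93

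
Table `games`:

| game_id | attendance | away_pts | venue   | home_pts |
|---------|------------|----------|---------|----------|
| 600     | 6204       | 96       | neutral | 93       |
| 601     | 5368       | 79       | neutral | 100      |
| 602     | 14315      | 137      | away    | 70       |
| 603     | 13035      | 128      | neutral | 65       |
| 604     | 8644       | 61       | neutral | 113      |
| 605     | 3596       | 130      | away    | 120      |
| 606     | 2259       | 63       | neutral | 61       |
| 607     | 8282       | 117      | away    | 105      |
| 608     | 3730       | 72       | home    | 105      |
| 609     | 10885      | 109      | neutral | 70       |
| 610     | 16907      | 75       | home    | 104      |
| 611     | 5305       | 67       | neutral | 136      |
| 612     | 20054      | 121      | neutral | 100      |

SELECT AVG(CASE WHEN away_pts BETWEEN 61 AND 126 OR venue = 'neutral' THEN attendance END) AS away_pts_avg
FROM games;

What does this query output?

9152.0909090909

game_id=600: ✓ → 6204
game_id=601: ✓ → 5368
game_id=602: ✗
game_id=603: ✓ → 13035
game_id=604: ✓ → 8644
game_id=605: ✗
game_id=606: ✓ → 2259
game_id=607: ✓ → 8282
game_id=608: ✓ → 3730
game_id=609: ✓ → 10885
game_id=610: ✓ → 16907
game_id=611: ✓ → 5305
game_id=612: ✓ → 20054
away_pts_avg = (6204 + 5368 + 13035 + 8644 + 2259 + 8282 + 3730 + 10885 + 16907 + 5305 + 20054) / 11 = 9152.0909090909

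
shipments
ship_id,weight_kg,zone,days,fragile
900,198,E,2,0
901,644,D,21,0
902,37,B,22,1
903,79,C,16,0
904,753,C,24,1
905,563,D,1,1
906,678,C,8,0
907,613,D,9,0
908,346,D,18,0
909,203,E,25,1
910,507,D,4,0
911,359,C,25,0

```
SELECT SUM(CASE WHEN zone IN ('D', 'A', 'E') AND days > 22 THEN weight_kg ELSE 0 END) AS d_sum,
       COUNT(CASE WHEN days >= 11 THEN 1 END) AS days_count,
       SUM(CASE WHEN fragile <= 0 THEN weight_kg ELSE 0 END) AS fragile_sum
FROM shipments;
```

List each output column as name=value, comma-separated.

d_sum=203, days_count=7, fragile_sum=3424

[d_sum: zone IN ('D', 'A', 'E') AND days > 22]
ship_id=900: ✗
ship_id=901: ✗
ship_id=902: ✗
ship_id=903: ✗
ship_id=904: ✗
ship_id=905: ✗
ship_id=906: ✗
ship_id=907: ✗
ship_id=908: ✗
ship_id=909: ✓ → 203
ship_id=910: ✗
ship_id=911: ✗
d_sum = 203
—
[days_count: days >= 11]
ship_id=900: ✗
ship_id=901: ✓ → 1
ship_id=902: ✓ → 1
ship_id=903: ✓ → 1
ship_id=904: ✓ → 1
ship_id=905: ✗
ship_id=906: ✗
ship_id=907: ✗
ship_id=908: ✓ → 1
ship_id=909: ✓ → 1
ship_id=910: ✗
ship_id=911: ✓ → 1
days_count = COUNT(1, 1, 1, 1, 1, 1, 1) = 7
—
[fragile_sum: fragile <= 0]
ship_id=900: ✓ → 198
ship_id=901: ✓ → 644
ship_id=902: ✗
ship_id=903: ✓ → 79
ship_id=904: ✗
ship_id=905: ✗
ship_id=906: ✓ → 678
ship_id=907: ✓ → 613
ship_id=908: ✓ → 346
ship_id=909: ✗
ship_id=910: ✓ → 507
ship_id=911: ✓ → 359
fragile_sum = 198 + 644 + 79 + 678 + 613 + 346 + 507 + 359 = 3424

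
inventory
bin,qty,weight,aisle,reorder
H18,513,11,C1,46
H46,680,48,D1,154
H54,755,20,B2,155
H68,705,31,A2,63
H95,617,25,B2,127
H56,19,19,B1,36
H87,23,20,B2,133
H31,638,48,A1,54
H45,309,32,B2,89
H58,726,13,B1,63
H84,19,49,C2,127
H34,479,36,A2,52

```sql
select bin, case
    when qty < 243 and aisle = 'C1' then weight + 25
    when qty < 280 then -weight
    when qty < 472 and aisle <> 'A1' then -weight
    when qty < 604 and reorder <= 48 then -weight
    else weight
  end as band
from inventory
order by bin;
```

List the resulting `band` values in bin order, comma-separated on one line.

-11, 48, 36, -32, 48, 20, -19, 13, 31, -49, -20, 25

bin=H18: qty < 604 and reorder <= 48 → -11
bin=H31: ELSE → 48
bin=H34: ELSE → 36
bin=H45: qty < 472 and aisle <> 'A1' → -32
bin=H46: ELSE → 48
bin=H54: ELSE → 20
bin=H56: qty < 280 → -19
bin=H58: ELSE → 13
bin=H68: ELSE → 31
bin=H84: qty < 280 → -49
bin=H87: qty < 280 → -20
bin=H95: ELSE → 25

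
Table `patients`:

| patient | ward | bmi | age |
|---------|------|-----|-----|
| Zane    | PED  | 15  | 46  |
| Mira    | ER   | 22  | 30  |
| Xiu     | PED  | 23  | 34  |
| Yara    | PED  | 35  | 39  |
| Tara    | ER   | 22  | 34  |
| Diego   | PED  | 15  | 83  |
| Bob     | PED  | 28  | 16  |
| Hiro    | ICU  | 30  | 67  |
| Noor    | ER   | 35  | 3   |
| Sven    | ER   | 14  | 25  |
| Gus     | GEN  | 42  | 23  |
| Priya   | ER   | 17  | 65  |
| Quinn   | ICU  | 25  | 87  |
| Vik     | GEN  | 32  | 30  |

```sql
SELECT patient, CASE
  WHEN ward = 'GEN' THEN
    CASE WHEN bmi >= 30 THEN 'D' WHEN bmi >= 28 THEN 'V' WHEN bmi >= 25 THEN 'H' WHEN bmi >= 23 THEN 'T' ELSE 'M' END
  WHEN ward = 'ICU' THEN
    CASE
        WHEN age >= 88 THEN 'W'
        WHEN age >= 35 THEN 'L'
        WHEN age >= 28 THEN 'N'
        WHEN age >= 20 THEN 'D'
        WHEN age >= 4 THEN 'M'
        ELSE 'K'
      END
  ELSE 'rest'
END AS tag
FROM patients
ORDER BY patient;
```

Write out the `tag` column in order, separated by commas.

patient=Bob: ward='PED' → outer ELSE → rest
patient=Diego: ward='PED' → outer ELSE → rest
patient=Gus: ward='GEN' → inner[bmi >= 30] → D
patient=Hiro: ward='ICU' → inner[age >= 35] → L
patient=Mira: ward='ER' → outer ELSE → rest
patient=Noor: ward='ER' → outer ELSE → rest
patient=Priya: ward='ER' → outer ELSE → rest
patient=Quinn: ward='ICU' → inner[age >= 35] → L
patient=Sven: ward='ER' → outer ELSE → rest
patient=Tara: ward='ER' → outer ELSE → rest
patient=Vik: ward='GEN' → inner[bmi >= 30] → D
patient=Xiu: ward='PED' → outer ELSE → rest
patient=Yara: ward='PED' → outer ELSE → rest
patient=Zane: ward='PED' → outer ELSE → rest

rest, rest, D, L, rest, rest, rest, L, rest, rest, D, rest, rest, rest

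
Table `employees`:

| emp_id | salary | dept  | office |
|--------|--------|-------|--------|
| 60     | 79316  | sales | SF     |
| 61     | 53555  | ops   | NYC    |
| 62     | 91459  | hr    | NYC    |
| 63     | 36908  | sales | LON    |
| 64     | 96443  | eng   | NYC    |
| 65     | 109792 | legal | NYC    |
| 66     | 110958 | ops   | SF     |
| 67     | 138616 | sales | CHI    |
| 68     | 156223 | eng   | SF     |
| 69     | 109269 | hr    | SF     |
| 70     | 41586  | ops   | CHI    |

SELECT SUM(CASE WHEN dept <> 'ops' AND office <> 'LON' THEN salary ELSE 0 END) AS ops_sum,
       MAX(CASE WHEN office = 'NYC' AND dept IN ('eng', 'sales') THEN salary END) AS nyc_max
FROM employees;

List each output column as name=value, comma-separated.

ops_sum=781118, nyc_max=96443

[ops_sum: dept <> 'ops' AND office <> 'LON']
emp_id=60: ✓ → 79316
emp_id=61: ✗
emp_id=62: ✓ → 91459
emp_id=63: ✗
emp_id=64: ✓ → 96443
emp_id=65: ✓ → 109792
emp_id=66: ✗
emp_id=67: ✓ → 138616
emp_id=68: ✓ → 156223
emp_id=69: ✓ → 109269
emp_id=70: ✗
ops_sum = 79316 + 91459 + 96443 + 109792 + 138616 + 156223 + 109269 = 781118
—
[nyc_max: office = 'NYC' AND dept IN ('eng', 'sales')]
emp_id=60: ✗
emp_id=61: ✗
emp_id=62: ✗
emp_id=63: ✗
emp_id=64: ✓ → 96443
emp_id=65: ✗
emp_id=66: ✗
emp_id=67: ✗
emp_id=68: ✗
emp_id=69: ✗
emp_id=70: ✗
nyc_max = MAX(96443) = 96443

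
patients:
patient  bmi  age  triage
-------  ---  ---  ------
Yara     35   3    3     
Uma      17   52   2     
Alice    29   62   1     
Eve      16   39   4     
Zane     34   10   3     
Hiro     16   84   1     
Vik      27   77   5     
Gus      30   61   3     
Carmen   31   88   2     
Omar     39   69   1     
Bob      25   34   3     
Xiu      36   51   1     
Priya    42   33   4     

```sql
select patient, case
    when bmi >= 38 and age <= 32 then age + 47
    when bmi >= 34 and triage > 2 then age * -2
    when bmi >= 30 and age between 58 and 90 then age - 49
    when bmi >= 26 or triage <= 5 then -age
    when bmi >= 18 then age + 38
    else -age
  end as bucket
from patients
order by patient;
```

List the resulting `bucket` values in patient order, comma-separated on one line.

patient=Alice: bmi >= 26 or triage <= 5 → -62
patient=Bob: bmi >= 26 or triage <= 5 → -34
patient=Carmen: bmi >= 30 and age between 58 and 90 → 39
patient=Eve: bmi >= 26 or triage <= 5 → -39
patient=Gus: bmi >= 30 and age between 58 and 90 → 12
patient=Hiro: bmi >= 26 or triage <= 5 → -84
patient=Omar: bmi >= 30 and age between 58 and 90 → 20
patient=Priya: bmi >= 34 and triage > 2 → -66
patient=Uma: bmi >= 26 or triage <= 5 → -52
patient=Vik: bmi >= 26 or triage <= 5 → -77
patient=Xiu: bmi >= 26 or triage <= 5 → -51
patient=Yara: bmi >= 34 and triage > 2 → -6
patient=Zane: bmi >= 34 and triage > 2 → -20

-62, -34, 39, -39, 12, -84, 20, -66, -52, -77, -51, -6, -20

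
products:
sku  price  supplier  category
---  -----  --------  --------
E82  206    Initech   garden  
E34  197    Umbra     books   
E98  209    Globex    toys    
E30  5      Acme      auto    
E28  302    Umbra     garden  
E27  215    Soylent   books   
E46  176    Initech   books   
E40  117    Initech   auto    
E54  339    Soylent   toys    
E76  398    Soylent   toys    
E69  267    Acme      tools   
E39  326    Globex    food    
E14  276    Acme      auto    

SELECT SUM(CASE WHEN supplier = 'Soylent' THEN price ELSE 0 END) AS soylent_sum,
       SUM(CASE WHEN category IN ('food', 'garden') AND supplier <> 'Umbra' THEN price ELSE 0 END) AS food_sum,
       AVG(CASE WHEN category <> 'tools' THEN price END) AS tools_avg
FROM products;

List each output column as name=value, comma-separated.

soylent_sum=952, food_sum=532, tools_avg=230.5

[soylent_sum: supplier = 'Soylent']
sku=E82: ✗
sku=E34: ✗
sku=E98: ✗
sku=E30: ✗
sku=E28: ✗
sku=E27: ✓ → 215
sku=E46: ✗
sku=E40: ✗
sku=E54: ✓ → 339
sku=E76: ✓ → 398
sku=E69: ✗
sku=E39: ✗
sku=E14: ✗
soylent_sum = 215 + 339 + 398 = 952
—
[food_sum: category IN ('food', 'garden') AND supplier <> 'Umbra']
sku=E82: ✓ → 206
sku=E34: ✗
sku=E98: ✗
sku=E30: ✗
sku=E28: ✗
sku=E27: ✗
sku=E46: ✗
sku=E40: ✗
sku=E54: ✗
sku=E76: ✗
sku=E69: ✗
sku=E39: ✓ → 326
sku=E14: ✗
food_sum = 206 + 326 = 532
—
[tools_avg: category <> 'tools']
sku=E82: ✓ → 206
sku=E34: ✓ → 197
sku=E98: ✓ → 209
sku=E30: ✓ → 5
sku=E28: ✓ → 302
sku=E27: ✓ → 215
sku=E46: ✓ → 176
sku=E40: ✓ → 117
sku=E54: ✓ → 339
sku=E76: ✓ → 398
sku=E69: ✗
sku=E39: ✓ → 326
sku=E14: ✓ → 276
tools_avg = (206 + 197 + 209 + 5 + 302 + 215 + 176 + 117 + 339 + 398 + 326 + 276) / 12 = 230.5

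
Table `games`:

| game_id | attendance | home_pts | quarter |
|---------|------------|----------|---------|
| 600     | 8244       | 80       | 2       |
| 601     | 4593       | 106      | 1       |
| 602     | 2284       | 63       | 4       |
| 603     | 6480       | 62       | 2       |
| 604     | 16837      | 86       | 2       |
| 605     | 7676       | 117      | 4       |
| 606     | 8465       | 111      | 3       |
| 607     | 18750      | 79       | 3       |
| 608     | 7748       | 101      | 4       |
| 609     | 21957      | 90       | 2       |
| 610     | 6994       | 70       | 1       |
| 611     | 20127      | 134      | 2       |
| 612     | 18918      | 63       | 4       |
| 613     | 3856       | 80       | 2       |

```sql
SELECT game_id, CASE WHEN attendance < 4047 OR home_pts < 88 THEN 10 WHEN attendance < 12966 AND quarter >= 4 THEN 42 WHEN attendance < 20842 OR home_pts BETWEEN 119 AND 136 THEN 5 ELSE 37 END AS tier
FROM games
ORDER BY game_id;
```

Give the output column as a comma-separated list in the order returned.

game_id=600: attendance < 4047 OR home_pts < 88 → 10
game_id=601: attendance < 20842 OR home_pts BETWEEN 119 AND 136 → 5
game_id=602: attendance < 4047 OR home_pts < 88 → 10
game_id=603: attendance < 4047 OR home_pts < 88 → 10
game_id=604: attendance < 4047 OR home_pts < 88 → 10
game_id=605: attendance < 12966 AND quarter >= 4 → 42
game_id=606: attendance < 20842 OR home_pts BETWEEN 119 AND 136 → 5
game_id=607: attendance < 4047 OR home_pts < 88 → 10
game_id=608: attendance < 12966 AND quarter >= 4 → 42
game_id=609: ELSE → 37
game_id=610: attendance < 4047 OR home_pts < 88 → 10
game_id=611: attendance < 20842 OR home_pts BETWEEN 119 AND 136 → 5
game_id=612: attendance < 4047 OR home_pts < 88 → 10
game_id=613: attendance < 4047 OR home_pts < 88 → 10

10, 5, 10, 10, 10, 42, 5, 10, 42, 37, 10, 5, 10, 10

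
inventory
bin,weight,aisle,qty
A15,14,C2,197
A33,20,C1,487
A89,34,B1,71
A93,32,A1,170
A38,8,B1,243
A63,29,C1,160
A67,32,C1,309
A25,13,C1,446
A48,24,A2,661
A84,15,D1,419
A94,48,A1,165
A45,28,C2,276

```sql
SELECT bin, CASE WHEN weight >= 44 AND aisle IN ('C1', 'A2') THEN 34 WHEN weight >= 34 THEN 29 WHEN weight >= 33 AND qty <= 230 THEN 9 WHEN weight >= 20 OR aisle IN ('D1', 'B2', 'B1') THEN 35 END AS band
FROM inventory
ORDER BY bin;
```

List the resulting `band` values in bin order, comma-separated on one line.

NULL, NULL, 35, 35, 35, 35, 35, 35, 35, 29, 35, 29

bin=A15: (no match → NULL) → NULL
bin=A25: (no match → NULL) → NULL
bin=A33: weight >= 20 OR aisle IN ('D1', 'B2', 'B1') → 35
bin=A38: weight >= 20 OR aisle IN ('D1', 'B2', 'B1') → 35
bin=A45: weight >= 20 OR aisle IN ('D1', 'B2', 'B1') → 35
bin=A48: weight >= 20 OR aisle IN ('D1', 'B2', 'B1') → 35
bin=A63: weight >= 20 OR aisle IN ('D1', 'B2', 'B1') → 35
bin=A67: weight >= 20 OR aisle IN ('D1', 'B2', 'B1') → 35
bin=A84: weight >= 20 OR aisle IN ('D1', 'B2', 'B1') → 35
bin=A89: weight >= 34 → 29
bin=A93: weight >= 20 OR aisle IN ('D1', 'B2', 'B1') → 35
bin=A94: weight >= 34 → 29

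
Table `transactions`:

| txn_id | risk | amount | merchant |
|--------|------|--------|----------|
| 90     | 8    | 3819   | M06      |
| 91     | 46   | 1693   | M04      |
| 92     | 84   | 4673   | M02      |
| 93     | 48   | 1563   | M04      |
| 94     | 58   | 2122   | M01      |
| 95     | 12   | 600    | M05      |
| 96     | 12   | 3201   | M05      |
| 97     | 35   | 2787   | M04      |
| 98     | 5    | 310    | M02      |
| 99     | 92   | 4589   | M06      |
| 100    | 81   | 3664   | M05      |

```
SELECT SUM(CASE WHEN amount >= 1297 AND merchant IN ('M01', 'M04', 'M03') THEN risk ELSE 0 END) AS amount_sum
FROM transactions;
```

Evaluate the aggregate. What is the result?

187

txn_id=90: ✗
txn_id=91: ✓ → 46
txn_id=92: ✗
txn_id=93: ✓ → 48
txn_id=94: ✓ → 58
txn_id=95: ✗
txn_id=96: ✗
txn_id=97: ✓ → 35
txn_id=98: ✗
txn_id=99: ✗
txn_id=100: ✗
amount_sum = 46 + 48 + 58 + 35 = 187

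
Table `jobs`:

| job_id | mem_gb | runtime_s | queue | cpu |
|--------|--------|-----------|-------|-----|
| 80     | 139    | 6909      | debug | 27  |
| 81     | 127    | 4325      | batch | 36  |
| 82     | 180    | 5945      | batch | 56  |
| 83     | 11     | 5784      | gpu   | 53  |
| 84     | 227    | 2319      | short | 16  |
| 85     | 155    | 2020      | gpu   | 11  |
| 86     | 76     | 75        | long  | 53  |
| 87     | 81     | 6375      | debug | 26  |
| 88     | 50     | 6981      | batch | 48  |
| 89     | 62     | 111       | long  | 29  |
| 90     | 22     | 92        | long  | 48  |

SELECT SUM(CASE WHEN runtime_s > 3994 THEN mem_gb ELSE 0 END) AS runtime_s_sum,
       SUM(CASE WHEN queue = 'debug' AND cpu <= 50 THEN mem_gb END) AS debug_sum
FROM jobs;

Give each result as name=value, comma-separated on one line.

runtime_s_sum=588, debug_sum=220

[runtime_s_sum: runtime_s > 3994]
job_id=80: ✓ → 139
job_id=81: ✓ → 127
job_id=82: ✓ → 180
job_id=83: ✓ → 11
job_id=84: ✗
job_id=85: ✗
job_id=86: ✗
job_id=87: ✓ → 81
job_id=88: ✓ → 50
job_id=89: ✗
job_id=90: ✗
runtime_s_sum = 139 + 127 + 180 + 11 + 81 + 50 = 588
—
[debug_sum: queue = 'debug' AND cpu <= 50]
job_id=80: ✓ → 139
job_id=81: ✗
job_id=82: ✗
job_id=83: ✗
job_id=84: ✗
job_id=85: ✗
job_id=86: ✗
job_id=87: ✓ → 81
job_id=88: ✗
job_id=89: ✗
job_id=90: ✗
debug_sum = 139 + 81 = 220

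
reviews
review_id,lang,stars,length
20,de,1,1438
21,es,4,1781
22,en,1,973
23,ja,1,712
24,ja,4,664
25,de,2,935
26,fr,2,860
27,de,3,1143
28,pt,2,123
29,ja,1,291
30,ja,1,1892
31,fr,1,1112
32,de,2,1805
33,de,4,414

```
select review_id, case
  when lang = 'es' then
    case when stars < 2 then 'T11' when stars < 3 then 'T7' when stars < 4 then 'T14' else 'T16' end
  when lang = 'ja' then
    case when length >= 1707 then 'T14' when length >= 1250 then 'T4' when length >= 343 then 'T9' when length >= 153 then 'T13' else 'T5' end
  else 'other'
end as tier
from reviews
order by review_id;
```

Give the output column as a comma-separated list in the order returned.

review_id=20: lang='de' → outer ELSE → other
review_id=21: lang='es' → inner[ELSE] → T16
review_id=22: lang='en' → outer ELSE → other
review_id=23: lang='ja' → inner[length >= 343] → T9
review_id=24: lang='ja' → inner[length >= 343] → T9
review_id=25: lang='de' → outer ELSE → other
review_id=26: lang='fr' → outer ELSE → other
review_id=27: lang='de' → outer ELSE → other
review_id=28: lang='pt' → outer ELSE → other
review_id=29: lang='ja' → inner[length >= 153] → T13
review_id=30: lang='ja' → inner[length >= 1707] → T14
review_id=31: lang='fr' → outer ELSE → other
review_id=32: lang='de' → outer ELSE → other
review_id=33: lang='de' → outer ELSE → other

other, T16, other, T9, T9, other, other, other, other, T13, T14, other, other, other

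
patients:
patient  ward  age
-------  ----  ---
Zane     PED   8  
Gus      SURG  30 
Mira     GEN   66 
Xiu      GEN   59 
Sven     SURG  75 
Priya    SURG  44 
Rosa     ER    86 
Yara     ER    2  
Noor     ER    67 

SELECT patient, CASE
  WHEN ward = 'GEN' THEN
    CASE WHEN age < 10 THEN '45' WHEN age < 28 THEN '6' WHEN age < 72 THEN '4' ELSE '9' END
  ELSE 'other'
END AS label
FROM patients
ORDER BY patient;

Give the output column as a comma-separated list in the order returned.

other, 4, other, other, other, other, 4, other, other

patient=Gus: ward='SURG' → outer ELSE → other
patient=Mira: ward='GEN' → inner[age < 72] → 4
patient=Noor: ward='ER' → outer ELSE → other
patient=Priya: ward='SURG' → outer ELSE → other
patient=Rosa: ward='ER' → outer ELSE → other
patient=Sven: ward='SURG' → outer ELSE → other
patient=Xiu: ward='GEN' → inner[age < 72] → 4
patient=Yara: ward='ER' → outer ELSE → other
patient=Zane: ward='PED' → outer ELSE → other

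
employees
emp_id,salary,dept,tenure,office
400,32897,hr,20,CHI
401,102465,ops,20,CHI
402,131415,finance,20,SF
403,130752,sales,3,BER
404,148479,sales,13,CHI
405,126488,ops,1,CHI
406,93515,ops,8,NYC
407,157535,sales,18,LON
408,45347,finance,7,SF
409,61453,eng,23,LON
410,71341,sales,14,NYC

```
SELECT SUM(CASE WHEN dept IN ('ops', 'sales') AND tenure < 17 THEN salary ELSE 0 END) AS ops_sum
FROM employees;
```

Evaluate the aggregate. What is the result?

emp_id=400: ✗
emp_id=401: ✗
emp_id=402: ✗
emp_id=403: ✓ → 130752
emp_id=404: ✓ → 148479
emp_id=405: ✓ → 126488
emp_id=406: ✓ → 93515
emp_id=407: ✗
emp_id=408: ✗
emp_id=409: ✗
emp_id=410: ✓ → 71341
ops_sum = 130752 + 148479 + 126488 + 93515 + 71341 = 570575

570575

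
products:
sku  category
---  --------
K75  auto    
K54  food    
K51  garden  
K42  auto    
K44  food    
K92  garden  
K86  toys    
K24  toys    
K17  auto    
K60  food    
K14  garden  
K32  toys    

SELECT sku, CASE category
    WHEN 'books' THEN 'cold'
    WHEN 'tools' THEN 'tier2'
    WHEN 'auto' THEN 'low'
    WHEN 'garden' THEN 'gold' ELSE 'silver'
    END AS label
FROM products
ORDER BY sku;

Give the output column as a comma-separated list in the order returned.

sku=K14: category='garden' → gold
sku=K17: category='auto' → low
sku=K24: ELSE → silver
sku=K32: ELSE → silver
sku=K42: category='auto' → low
sku=K44: ELSE → silver
sku=K51: category='garden' → gold
sku=K54: ELSE → silver
sku=K60: ELSE → silver
sku=K75: category='auto' → low
sku=K86: ELSE → silver
sku=K92: category='garden' → gold

gold, low, silver, silver, low, silver, gold, silver, silver, low, silver, gold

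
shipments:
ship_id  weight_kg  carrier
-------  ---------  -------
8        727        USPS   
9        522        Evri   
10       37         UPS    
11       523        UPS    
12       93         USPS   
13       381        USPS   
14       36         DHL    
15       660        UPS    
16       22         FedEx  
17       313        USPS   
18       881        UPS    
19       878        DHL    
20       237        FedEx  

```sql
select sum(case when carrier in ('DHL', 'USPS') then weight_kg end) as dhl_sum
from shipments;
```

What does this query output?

ship_id=8: ✓ → 727
ship_id=9: ✗
ship_id=10: ✗
ship_id=11: ✗
ship_id=12: ✓ → 93
ship_id=13: ✓ → 381
ship_id=14: ✓ → 36
ship_id=15: ✗
ship_id=16: ✗
ship_id=17: ✓ → 313
ship_id=18: ✗
ship_id=19: ✓ → 878
ship_id=20: ✗
dhl_sum = 727 + 93 + 381 + 36 + 313 + 878 = 2428

2428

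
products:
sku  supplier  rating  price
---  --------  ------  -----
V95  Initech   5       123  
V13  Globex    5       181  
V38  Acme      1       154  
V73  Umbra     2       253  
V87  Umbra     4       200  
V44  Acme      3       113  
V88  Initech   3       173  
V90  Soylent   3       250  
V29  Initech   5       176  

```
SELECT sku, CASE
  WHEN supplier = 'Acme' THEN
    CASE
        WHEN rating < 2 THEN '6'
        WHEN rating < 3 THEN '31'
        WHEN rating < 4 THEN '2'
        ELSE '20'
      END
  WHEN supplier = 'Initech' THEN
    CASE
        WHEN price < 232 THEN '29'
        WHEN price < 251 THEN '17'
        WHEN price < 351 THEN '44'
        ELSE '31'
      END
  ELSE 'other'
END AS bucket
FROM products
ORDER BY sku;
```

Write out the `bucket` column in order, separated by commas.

other, 29, 6, 2, other, other, 29, other, 29

sku=V13: supplier='Globex' → outer ELSE → other
sku=V29: supplier='Initech' → inner[price < 232] → 29
sku=V38: supplier='Acme' → inner[rating < 2] → 6
sku=V44: supplier='Acme' → inner[rating < 4] → 2
sku=V73: supplier='Umbra' → outer ELSE → other
sku=V87: supplier='Umbra' → outer ELSE → other
sku=V88: supplier='Initech' → inner[price < 232] → 29
sku=V90: supplier='Soylent' → outer ELSE → other
sku=V95: supplier='Initech' → inner[price < 232] → 29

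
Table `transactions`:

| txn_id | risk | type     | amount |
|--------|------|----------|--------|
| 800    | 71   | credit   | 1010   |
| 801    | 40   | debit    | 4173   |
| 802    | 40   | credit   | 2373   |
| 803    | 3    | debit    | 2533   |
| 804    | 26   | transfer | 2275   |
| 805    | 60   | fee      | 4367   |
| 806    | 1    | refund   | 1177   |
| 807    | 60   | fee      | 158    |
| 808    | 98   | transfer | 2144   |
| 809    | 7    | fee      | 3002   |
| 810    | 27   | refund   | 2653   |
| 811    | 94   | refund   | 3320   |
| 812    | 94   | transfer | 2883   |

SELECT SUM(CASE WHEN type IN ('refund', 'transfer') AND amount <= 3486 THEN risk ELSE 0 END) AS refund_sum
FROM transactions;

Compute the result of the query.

txn_id=800: ✗
txn_id=801: ✗
txn_id=802: ✗
txn_id=803: ✗
txn_id=804: ✓ → 26
txn_id=805: ✗
txn_id=806: ✓ → 1
txn_id=807: ✗
txn_id=808: ✓ → 98
txn_id=809: ✗
txn_id=810: ✓ → 27
txn_id=811: ✓ → 94
txn_id=812: ✓ → 94
refund_sum = 26 + 1 + 98 + 27 + 94 + 94 = 340

340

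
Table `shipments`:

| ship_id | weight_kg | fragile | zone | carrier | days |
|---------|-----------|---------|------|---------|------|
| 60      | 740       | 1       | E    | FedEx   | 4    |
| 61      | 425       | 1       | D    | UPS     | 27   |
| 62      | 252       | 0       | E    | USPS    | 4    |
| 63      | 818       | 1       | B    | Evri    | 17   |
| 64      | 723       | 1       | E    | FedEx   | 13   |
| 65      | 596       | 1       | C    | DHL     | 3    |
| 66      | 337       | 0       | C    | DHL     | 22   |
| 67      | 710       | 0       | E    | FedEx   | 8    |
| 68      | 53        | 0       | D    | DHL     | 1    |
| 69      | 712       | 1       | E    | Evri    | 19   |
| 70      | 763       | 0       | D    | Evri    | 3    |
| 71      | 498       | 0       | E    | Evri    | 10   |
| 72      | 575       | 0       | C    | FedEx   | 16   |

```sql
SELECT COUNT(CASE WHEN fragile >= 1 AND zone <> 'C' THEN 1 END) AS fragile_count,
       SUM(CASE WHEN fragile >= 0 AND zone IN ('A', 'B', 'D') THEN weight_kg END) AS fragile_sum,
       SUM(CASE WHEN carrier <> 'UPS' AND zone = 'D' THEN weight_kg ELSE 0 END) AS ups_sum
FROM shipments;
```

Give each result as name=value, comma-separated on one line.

[fragile_count: fragile >= 1 AND zone <> 'C']
ship_id=60: ✓ → 1
ship_id=61: ✓ → 1
ship_id=62: ✗
ship_id=63: ✓ → 1
ship_id=64: ✓ → 1
ship_id=65: ✗
ship_id=66: ✗
ship_id=67: ✗
ship_id=68: ✗
ship_id=69: ✓ → 1
ship_id=70: ✗
ship_id=71: ✗
ship_id=72: ✗
fragile_count = COUNT(1, 1, 1, 1, 1) = 5
—
[fragile_sum: fragile >= 0 AND zone IN ('A', 'B', 'D')]
ship_id=60: ✗
ship_id=61: ✓ → 425
ship_id=62: ✗
ship_id=63: ✓ → 818
ship_id=64: ✗
ship_id=65: ✗
ship_id=66: ✗
ship_id=67: ✗
ship_id=68: ✓ → 53
ship_id=69: ✗
ship_id=70: ✓ → 763
ship_id=71: ✗
ship_id=72: ✗
fragile_sum = 425 + 818 + 53 + 763 = 2059
—
[ups_sum: carrier <> 'UPS' AND zone = 'D']
ship_id=60: ✗
ship_id=61: ✗
ship_id=62: ✗
ship_id=63: ✗
ship_id=64: ✗
ship_id=65: ✗
ship_id=66: ✗
ship_id=67: ✗
ship_id=68: ✓ → 53
ship_id=69: ✗
ship_id=70: ✓ → 763
ship_id=71: ✗
ship_id=72: ✗
ups_sum = 53 + 763 = 816

fragile_count=5, fragile_sum=2059, ups_sum=816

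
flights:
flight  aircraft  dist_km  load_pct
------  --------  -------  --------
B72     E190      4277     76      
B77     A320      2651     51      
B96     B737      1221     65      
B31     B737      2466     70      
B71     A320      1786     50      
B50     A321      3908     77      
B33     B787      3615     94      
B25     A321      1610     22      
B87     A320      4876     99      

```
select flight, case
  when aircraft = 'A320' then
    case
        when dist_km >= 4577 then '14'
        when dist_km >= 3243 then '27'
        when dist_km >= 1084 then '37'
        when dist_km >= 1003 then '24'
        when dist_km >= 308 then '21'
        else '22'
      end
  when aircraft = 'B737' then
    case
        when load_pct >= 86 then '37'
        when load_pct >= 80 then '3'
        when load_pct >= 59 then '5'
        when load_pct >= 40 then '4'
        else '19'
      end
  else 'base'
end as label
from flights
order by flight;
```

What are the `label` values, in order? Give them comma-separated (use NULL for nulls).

base, 5, base, base, 37, base, 37, 14, 5

flight=B25: aircraft='A321' → outer ELSE → base
flight=B31: aircraft='B737' → inner[load_pct >= 59] → 5
flight=B33: aircraft='B787' → outer ELSE → base
flight=B50: aircraft='A321' → outer ELSE → base
flight=B71: aircraft='A320' → inner[dist_km >= 1084] → 37
flight=B72: aircraft='E190' → outer ELSE → base
flight=B77: aircraft='A320' → inner[dist_km >= 1084] → 37
flight=B87: aircraft='A320' → inner[dist_km >= 4577] → 14
flight=B96: aircraft='B737' → inner[load_pct >= 59] → 5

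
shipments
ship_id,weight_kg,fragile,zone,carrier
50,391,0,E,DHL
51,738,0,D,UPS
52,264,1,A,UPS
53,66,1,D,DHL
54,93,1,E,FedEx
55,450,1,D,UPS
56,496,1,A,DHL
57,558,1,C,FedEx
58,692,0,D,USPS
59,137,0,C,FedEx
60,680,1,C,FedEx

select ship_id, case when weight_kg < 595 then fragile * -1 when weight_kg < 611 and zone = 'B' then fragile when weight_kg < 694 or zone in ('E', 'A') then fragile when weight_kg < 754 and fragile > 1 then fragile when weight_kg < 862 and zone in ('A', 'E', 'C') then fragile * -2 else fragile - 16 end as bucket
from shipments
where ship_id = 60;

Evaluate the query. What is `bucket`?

ship_id = 60: weight_kg=680, fragile=1, zone=C, carrier=FedEx.
weight_kg < 595 → false
weight_kg < 611 and zone = 'B' → false
weight_kg < 694 or zone in ('E', 'A') → true → 1

1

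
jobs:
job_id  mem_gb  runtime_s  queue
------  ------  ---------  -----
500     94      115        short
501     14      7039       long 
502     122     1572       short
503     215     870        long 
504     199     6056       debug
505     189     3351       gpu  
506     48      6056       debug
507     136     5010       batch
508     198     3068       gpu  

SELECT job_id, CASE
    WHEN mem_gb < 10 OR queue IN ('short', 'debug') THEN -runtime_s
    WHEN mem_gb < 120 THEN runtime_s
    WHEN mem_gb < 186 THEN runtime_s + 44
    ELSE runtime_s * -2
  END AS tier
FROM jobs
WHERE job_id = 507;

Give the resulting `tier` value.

job_id = 507: mem_gb=136, runtime_s=5010, queue=batch.
mem_gb < 10 OR queue IN ('short', 'debug') → false
mem_gb < 120 → false
mem_gb < 186 → true → 5054

5054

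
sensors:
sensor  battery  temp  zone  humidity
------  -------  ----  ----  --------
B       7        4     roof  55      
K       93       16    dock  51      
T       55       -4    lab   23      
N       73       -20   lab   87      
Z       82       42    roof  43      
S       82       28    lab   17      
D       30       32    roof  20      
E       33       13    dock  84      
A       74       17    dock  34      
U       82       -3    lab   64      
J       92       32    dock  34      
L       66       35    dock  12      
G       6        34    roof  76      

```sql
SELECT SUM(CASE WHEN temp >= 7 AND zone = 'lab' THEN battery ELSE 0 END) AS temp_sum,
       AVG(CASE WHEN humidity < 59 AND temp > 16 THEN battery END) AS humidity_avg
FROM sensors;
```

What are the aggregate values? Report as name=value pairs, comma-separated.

temp_sum=82, humidity_avg=71

[temp_sum: temp >= 7 AND zone = 'lab']
sensor=B: ✗
sensor=K: ✗
sensor=T: ✗
sensor=N: ✗
sensor=Z: ✗
sensor=S: ✓ → 82
sensor=D: ✗
sensor=E: ✗
sensor=A: ✗
sensor=U: ✗
sensor=J: ✗
sensor=L: ✗
sensor=G: ✗
temp_sum = 82
—
[humidity_avg: humidity < 59 AND temp > 16]
sensor=B: ✗
sensor=K: ✗
sensor=T: ✗
sensor=N: ✗
sensor=Z: ✓ → 82
sensor=S: ✓ → 82
sensor=D: ✓ → 30
sensor=E: ✗
sensor=A: ✓ → 74
sensor=U: ✗
sensor=J: ✓ → 92
sensor=L: ✓ → 66
sensor=G: ✗
humidity_avg = (82 + 82 + 30 + 74 + 92 + 66) / 6 = 71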